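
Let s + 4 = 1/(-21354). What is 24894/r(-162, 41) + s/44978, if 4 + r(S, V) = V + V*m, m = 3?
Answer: 2988710356351/19209204240 ≈ 155.59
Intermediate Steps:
s = -85417/21354 (s = -4 + 1/(-21354) = -4 - 1/21354 = -85417/21354 ≈ -4.0000)
r(S, V) = -4 + 4*V (r(S, V) = -4 + (V + V*3) = -4 + (V + 3*V) = -4 + 4*V)
24894/r(-162, 41) + s/44978 = 24894/(-4 + 4*41) - 85417/21354/44978 = 24894/(-4 + 164) - 85417/21354*1/44978 = 24894/160 - 85417/960460212 = 24894*(1/160) - 85417/960460212 = 12447/80 - 85417/960460212 = 2988710356351/19209204240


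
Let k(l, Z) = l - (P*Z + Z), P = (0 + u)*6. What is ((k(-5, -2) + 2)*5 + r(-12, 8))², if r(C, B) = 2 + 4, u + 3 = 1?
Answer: 14161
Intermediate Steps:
u = -2 (u = -3 + 1 = -2)
P = -12 (P = (0 - 2)*6 = -2*6 = -12)
k(l, Z) = l + 11*Z (k(l, Z) = l - (-12*Z + Z) = l - (-11)*Z = l + 11*Z)
r(C, B) = 6
((k(-5, -2) + 2)*5 + r(-12, 8))² = (((-5 + 11*(-2)) + 2)*5 + 6)² = (((-5 - 22) + 2)*5 + 6)² = ((-27 + 2)*5 + 6)² = (-25*5 + 6)² = (-125 + 6)² = (-119)² = 14161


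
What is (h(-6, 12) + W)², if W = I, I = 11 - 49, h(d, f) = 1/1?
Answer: 1369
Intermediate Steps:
h(d, f) = 1
I = -38
W = -38
(h(-6, 12) + W)² = (1 - 38)² = (-37)² = 1369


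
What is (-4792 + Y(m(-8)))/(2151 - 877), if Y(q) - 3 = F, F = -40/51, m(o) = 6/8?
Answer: -34897/9282 ≈ -3.7596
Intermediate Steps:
m(o) = ¾ (m(o) = 6*(⅛) = ¾)
F = -40/51 (F = -40*1/51 = -40/51 ≈ -0.78431)
Y(q) = 113/51 (Y(q) = 3 - 40/51 = 113/51)
(-4792 + Y(m(-8)))/(2151 - 877) = (-4792 + 113/51)/(2151 - 877) = -244279/51/1274 = -244279/51*1/1274 = -34897/9282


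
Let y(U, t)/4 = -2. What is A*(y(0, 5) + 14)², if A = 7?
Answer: 252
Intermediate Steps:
y(U, t) = -8 (y(U, t) = 4*(-2) = -8)
A*(y(0, 5) + 14)² = 7*(-8 + 14)² = 7*6² = 7*36 = 252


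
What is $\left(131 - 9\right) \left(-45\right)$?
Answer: $-5490$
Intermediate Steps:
$\left(131 - 9\right) \left(-45\right) = 122 \left(-45\right) = -5490$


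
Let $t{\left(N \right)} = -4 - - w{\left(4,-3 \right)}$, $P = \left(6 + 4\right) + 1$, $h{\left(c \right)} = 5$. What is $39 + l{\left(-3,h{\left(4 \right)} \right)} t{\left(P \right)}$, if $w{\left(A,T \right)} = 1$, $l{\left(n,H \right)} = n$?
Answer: $48$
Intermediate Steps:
$P = 11$ ($P = 10 + 1 = 11$)
$t{\left(N \right)} = -3$ ($t{\left(N \right)} = -4 - \left(-1\right) 1 = -4 - -1 = -4 + 1 = -3$)
$39 + l{\left(-3,h{\left(4 \right)} \right)} t{\left(P \right)} = 39 - -9 = 39 + 9 = 48$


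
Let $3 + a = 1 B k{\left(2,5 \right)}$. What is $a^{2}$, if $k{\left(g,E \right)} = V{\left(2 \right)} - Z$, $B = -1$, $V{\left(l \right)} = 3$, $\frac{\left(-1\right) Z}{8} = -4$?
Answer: $676$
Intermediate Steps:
$Z = 32$ ($Z = \left(-8\right) \left(-4\right) = 32$)
$k{\left(g,E \right)} = -29$ ($k{\left(g,E \right)} = 3 - 32 = -29$)
$a = 26$ ($a = -3 + 1 \left(-1\right) \left(-29\right) = -3 - -29 = -3 + 29 = 26$)
$a^{2} = 26^{2} = 676$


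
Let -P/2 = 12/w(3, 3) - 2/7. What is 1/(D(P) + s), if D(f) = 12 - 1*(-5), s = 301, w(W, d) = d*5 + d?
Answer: 1/318 ≈ 0.0031447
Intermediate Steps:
w(W, d) = 6*d (w(W, d) = 5*d + d = 6*d)
P = -16/21 (P = -2*(12/((6*3)) - 2/7) = -2*(12/18 - 2*1/7) = -2*(12*(1/18) - 2/7) = -2*(2/3 - 2/7) = -2*8/21 = -16/21 ≈ -0.76190)
D(f) = 17 (D(f) = 12 + 5 = 17)
1/(D(P) + s) = 1/(17 + 301) = 1/318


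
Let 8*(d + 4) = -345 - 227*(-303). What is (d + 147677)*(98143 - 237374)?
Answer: -43503422105/2 ≈ -2.1752e+10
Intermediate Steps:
d = 17101/2 (d = -4 + (-345 - 227*(-303))/8 = -4 + (-345 + 68781)/8 = -4 + (1/8)*68436 = -4 + 17109/2 = 17101/2 ≈ 8550.5)
(d + 147677)*(98143 - 237374) = (17101/2 + 147677)*(98143 - 237374) = (312455/2)*(-139231) = -43503422105/2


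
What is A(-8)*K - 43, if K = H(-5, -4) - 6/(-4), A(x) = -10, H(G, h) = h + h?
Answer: 22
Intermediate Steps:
H(G, h) = 2*h
K = -13/2 (K = 2*(-4) - 6/(-4) = -8 - 6*(-1/4) = -8 + 3/2 = -13/2 ≈ -6.5000)
A(-8)*K - 43 = -10*(-13/2) - 43 = 65 - 43 = 22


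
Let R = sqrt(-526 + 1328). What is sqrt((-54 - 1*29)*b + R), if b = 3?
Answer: sqrt(-249 + sqrt(802)) ≈ 14.855*I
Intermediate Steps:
R = sqrt(802) ≈ 28.320
sqrt((-54 - 1*29)*b + R) = sqrt((-54 - 1*29)*3 + sqrt(802)) = sqrt((-54 - 29)*3 + sqrt(802)) = sqrt(-83*3 + sqrt(802)) = sqrt(-249 + sqrt(802))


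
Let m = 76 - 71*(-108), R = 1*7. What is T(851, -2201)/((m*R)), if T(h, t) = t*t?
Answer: 4844401/54208 ≈ 89.367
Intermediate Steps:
T(h, t) = t²
R = 7
m = 7744 (m = 76 + 7668 = 7744)
T(851, -2201)/((m*R)) = (-2201)²/((7744*7)) = 4844401/54208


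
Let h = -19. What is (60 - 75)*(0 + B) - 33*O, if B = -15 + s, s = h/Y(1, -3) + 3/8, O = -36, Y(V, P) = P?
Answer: 10499/8 ≈ 1312.4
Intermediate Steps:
s = 161/24 (s = -19/(-3) + 3/8 = -19*(-1/3) + 3*(1/8) = 19/3 + 3/8 = 161/24 ≈ 6.7083)
B = -199/24 (B = -15 + 161/24 = -199/24 ≈ -8.2917)
(60 - 75)*(0 + B) - 33*O = (60 - 75)*(0 - 199/24) - 33*(-36) = -15*(-199/24) + 1188 = 995/8 + 1188 = 10499/8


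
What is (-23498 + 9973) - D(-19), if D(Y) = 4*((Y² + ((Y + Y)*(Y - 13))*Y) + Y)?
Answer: 77523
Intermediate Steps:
D(Y) = 4*Y + 4*Y² + 8*Y²*(-13 + Y) (D(Y) = 4*((Y² + ((2*Y)*(-13 + Y))*Y) + Y) = 4*((Y² + (2*Y*(-13 + Y))*Y) + Y) = 4*((Y² + 2*Y²*(-13 + Y)) + Y) = 4*(Y + Y² + 2*Y²*(-13 + Y)) = 4*Y + 4*Y² + 8*Y²*(-13 + Y))
(-23498 + 9973) - D(-19) = (-23498 + 9973) - 4*(-19)*(1 - 25*(-19) + 2*(-19)²) = -13525 - 4*(-19)*(1 + 475 + 2*361) = -13525 - 4*(-19)*(1 + 475 + 722) = -13525 - 4*(-19)*1198 = -13525 - 1*(-91048) = -13525 + 91048 = 77523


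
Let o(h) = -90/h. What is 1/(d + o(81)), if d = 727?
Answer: 9/6533 ≈ 0.0013776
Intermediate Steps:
1/(d + o(81)) = 1/(727 - 90/81) = 1/(727 - 90*1/81) = 1/(727 - 10/9) = 1/(6533/9) = 9/6533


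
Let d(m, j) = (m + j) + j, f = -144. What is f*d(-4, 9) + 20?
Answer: -1996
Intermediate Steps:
d(m, j) = m + 2*j (d(m, j) = (j + m) + j = m + 2*j)
f*d(-4, 9) + 20 = -144*(-4 + 2*9) + 20 = -144*(-4 + 18) + 20 = -144*14 + 20 = -2016 + 20 = -1996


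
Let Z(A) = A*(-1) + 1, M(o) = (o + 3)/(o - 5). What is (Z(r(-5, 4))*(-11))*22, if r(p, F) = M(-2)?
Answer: -1936/7 ≈ -276.57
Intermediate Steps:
M(o) = (3 + o)/(-5 + o)
r(p, F) = -⅐ (r(p, F) = (3 - 2)/(-5 - 2) = 1/(-7) = -⅐*1 = -⅐)
Z(A) = 1 - A (Z(A) = -A + 1 = 1 - A)
(Z(r(-5, 4))*(-11))*22 = ((1 - 1*(-⅐))*(-11))*22 = ((1 + ⅐)*(-11))*22 = ((8/7)*(-11))*22 = -88/7*22 = -1936/7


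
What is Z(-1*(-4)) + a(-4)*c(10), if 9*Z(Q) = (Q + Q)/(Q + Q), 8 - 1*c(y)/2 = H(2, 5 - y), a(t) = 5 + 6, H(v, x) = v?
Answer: 1189/9 ≈ 132.11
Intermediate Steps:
a(t) = 11
c(y) = 12 (c(y) = 16 - 2*2 = 16 - 4 = 12)
Z(Q) = ⅑ (Z(Q) = ((Q + Q)/(Q + Q))/9 = ((2*Q)/((2*Q)))/9 = ((2*Q)*(1/(2*Q)))/9 = (⅑)*1 = ⅑)
Z(-1*(-4)) + a(-4)*c(10) = ⅑ + 11*12 = ⅑ + 132 = 1189/9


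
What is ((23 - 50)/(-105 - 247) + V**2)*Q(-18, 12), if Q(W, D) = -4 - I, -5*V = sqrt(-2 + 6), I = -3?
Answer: -2083/8800 ≈ -0.23670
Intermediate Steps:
V = -2/5 (V = -sqrt(-2 + 6)/5 = -sqrt(4)/5 = -1/5*2 = -2/5 ≈ -0.40000)
Q(W, D) = -1 (Q(W, D) = -4 - 1*(-3) = -4 + 3 = -1)
((23 - 50)/(-105 - 247) + V**2)*Q(-18, 12) = ((23 - 50)/(-105 - 247) + (-2/5)**2)*(-1) = (-27/(-352) + 4/25)*(-1) = (-27*(-1/352) + 4/25)*(-1) = (27/352 + 4/25)*(-1) = (2083/8800)*(-1) = -2083/8800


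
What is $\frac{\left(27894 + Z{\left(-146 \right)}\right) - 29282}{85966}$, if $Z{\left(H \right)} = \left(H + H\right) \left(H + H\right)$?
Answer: $\frac{41938}{42983} \approx 0.97569$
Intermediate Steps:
$Z{\left(H \right)} = 4 H^{2}$ ($Z{\left(H \right)} = 2 H 2 H = 4 H^{2}$)
$\frac{\left(27894 + Z{\left(-146 \right)}\right) - 29282}{85966} = \frac{\left(27894 + 4 \left(-146\right)^{2}\right) - 29282}{85966} = \left(\left(27894 + 4 \cdot 21316\right) - 29282\right) \frac{1}{85966} = \left(\left(27894 + 85264\right) - 29282\right) \frac{1}{85966} = \left(113158 - 29282\right) \frac{1}{85966} = 83876 \cdot \frac{1}{85966} = \frac{41938}{42983}$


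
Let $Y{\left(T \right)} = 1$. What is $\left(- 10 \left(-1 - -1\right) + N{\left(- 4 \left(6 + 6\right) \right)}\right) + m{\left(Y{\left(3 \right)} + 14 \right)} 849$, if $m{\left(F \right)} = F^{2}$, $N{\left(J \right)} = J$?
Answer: $190977$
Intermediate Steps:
$\left(- 10 \left(-1 - -1\right) + N{\left(- 4 \left(6 + 6\right) \right)}\right) + m{\left(Y{\left(3 \right)} + 14 \right)} 849 = \left(- 10 \left(-1 - -1\right) - 4 \left(6 + 6\right)\right) + \left(1 + 14\right)^{2} \cdot 849 = \left(- 10 \left(-1 + 1\right) - 48\right) + 15^{2} \cdot 849 = \left(\left(-10\right) 0 - 48\right) + 225 \cdot 849 = \left(0 - 48\right) + 191025 = -48 + 191025 = 190977$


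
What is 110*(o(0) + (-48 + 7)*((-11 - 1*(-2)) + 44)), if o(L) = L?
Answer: -157850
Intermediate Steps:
110*(o(0) + (-48 + 7)*((-11 - 1*(-2)) + 44)) = 110*(0 + (-48 + 7)*((-11 - 1*(-2)) + 44)) = 110*(0 - 41*((-11 + 2) + 44)) = 110*(0 - 41*(-9 + 44)) = 110*(0 - 41*35) = 110*(0 - 1435) = 110*(-1435) = -157850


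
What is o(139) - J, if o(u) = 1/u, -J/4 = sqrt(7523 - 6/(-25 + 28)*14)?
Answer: 1/139 + 4*sqrt(7495) ≈ 346.30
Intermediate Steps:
J = -4*sqrt(7495) (J = -4*sqrt(7523 - 6/(-25 + 28)*14) = -4*sqrt(7523 - 6/3*14) = -4*sqrt(7523 - 6*1/3*14) = -4*sqrt(7523 - 2*14) = -4*sqrt(7523 - 28) = -4*sqrt(7495) ≈ -346.29)
o(139) - J = 1/139 - (-4)*sqrt(7495) = 1/139 + 4*sqrt(7495)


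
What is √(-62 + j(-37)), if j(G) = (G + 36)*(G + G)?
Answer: 2*√3 ≈ 3.4641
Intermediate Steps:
j(G) = 2*G*(36 + G) (j(G) = (36 + G)*(2*G) = 2*G*(36 + G))
√(-62 + j(-37)) = √(-62 + 2*(-37)*(36 - 37)) = √(-62 + 2*(-37)*(-1)) = √(-62 + 74) = √12 = 2*√3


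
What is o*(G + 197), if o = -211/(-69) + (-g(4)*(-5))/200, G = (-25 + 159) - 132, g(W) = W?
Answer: 433621/690 ≈ 628.44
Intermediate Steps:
G = 2 (G = 134 - 132 = 2)
o = 2179/690 (o = -211/(-69) + (-1*4*(-5))/200 = -211*(-1/69) - 4*(-5)*(1/200) = 211/69 + 20*(1/200) = 211/69 + 1/10 = 2179/690 ≈ 3.1580)
o*(G + 197) = 2179*(2 + 197)/690 = (2179/690)*199 = 433621/690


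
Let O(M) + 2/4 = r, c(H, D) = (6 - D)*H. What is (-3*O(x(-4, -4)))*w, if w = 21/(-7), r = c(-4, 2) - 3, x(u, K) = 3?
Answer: -351/2 ≈ -175.50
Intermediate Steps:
c(H, D) = H*(6 - D)
r = -19 (r = -4*(6 - 1*2) - 3 = -4*(6 - 2) - 3 = -4*4 - 3 = -16 - 3 = -19)
O(M) = -39/2 (O(M) = -½ - 19 = -39/2)
w = -3 (w = 21*(-⅐) = -3)
(-3*O(x(-4, -4)))*w = -3*(-39/2)*(-3) = (117/2)*(-3) = -351/2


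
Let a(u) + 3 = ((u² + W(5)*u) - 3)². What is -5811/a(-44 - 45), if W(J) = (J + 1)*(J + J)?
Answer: -447/511237 ≈ -0.00087435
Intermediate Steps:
W(J) = 2*J*(1 + J) (W(J) = (1 + J)*(2*J) = 2*J*(1 + J))
a(u) = -3 + (-3 + u² + 60*u)² (a(u) = -3 + ((u² + (2*5*(1 + 5))*u) - 3)² = -3 + ((u² + (2*5*6)*u) - 3)² = -3 + ((u² + 60*u) - 3)² = -3 + (-3 + u² + 60*u)²)
-5811/a(-44 - 45) = -5811/(-3 + (-3 + (-44 - 45)² + 60*(-44 - 45))²) = -5811/(-3 + (-3 + (-89)² + 60*(-89))²) = -5811/(-3 + (-3 + 7921 - 5340)²) = -5811/(-3 + 2578²) = -5811/(-3 + 6646084) = -5811/6646081 = -5811*1/6646081 = -447/511237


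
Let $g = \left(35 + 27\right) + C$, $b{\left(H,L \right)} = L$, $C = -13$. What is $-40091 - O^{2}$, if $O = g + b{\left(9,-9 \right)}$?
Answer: $-41691$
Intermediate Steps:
$g = 49$ ($g = \left(35 + 27\right) - 13 = 62 - 13 = 49$)
$O = 40$ ($O = 49 - 9 = 40$)
$-40091 - O^{2} = -40091 - 40^{2} = -40091 - 1600 = -41691$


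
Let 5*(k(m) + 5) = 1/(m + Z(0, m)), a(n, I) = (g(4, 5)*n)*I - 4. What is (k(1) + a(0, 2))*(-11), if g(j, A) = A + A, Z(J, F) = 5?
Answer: 2959/30 ≈ 98.633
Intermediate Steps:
g(j, A) = 2*A
a(n, I) = -4 + 10*I*n (a(n, I) = ((2*5)*n)*I - 4 = (10*n)*I - 4 = 10*I*n - 4 = -4 + 10*I*n)
k(m) = -5 + 1/(5*(5 + m)) (k(m) = -5 + 1/(5*(m + 5)) = -5 + 1/(5*(5 + m)))
(k(1) + a(0, 2))*(-11) = ((-124 - 25*1)/(5*(5 + 1)) + (-4 + 10*2*0))*(-11) = ((⅕)*(-124 - 25)/6 + (-4 + 0))*(-11) = ((⅕)*(⅙)*(-149) - 4)*(-11) = (-149/30 - 4)*(-11) = -269/30*(-11) = 2959/30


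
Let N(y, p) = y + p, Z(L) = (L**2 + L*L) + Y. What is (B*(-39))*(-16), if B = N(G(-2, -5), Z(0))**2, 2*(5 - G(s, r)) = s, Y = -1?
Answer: 15600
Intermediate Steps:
G(s, r) = 5 - s/2
Z(L) = -1 + 2*L**2 (Z(L) = (L**2 + L*L) - 1 = (L**2 + L**2) - 1 = 2*L**2 - 1 = -1 + 2*L**2)
N(y, p) = p + y
B = 25 (B = ((-1 + 2*0**2) + (5 - 1/2*(-2)))**2 = ((-1 + 2*0) + (5 + 1))**2 = ((-1 + 0) + 6)**2 = (-1 + 6)**2 = 5**2 = 25)
(B*(-39))*(-16) = (25*(-39))*(-16) = -975*(-16) = 15600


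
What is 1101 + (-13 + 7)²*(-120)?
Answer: -3219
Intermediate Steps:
1101 + (-13 + 7)²*(-120) = 1101 + (-6)²*(-120) = 1101 + 36*(-120) = 1101 - 4320 = -3219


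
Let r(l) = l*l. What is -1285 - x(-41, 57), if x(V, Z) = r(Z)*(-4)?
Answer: 11711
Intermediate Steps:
r(l) = l²
x(V, Z) = -4*Z² (x(V, Z) = Z²*(-4) = -4*Z²)
-1285 - x(-41, 57) = -1285 - (-4)*57² = -1285 - (-4)*3249 = -1285 - 1*(-12996) = -1285 + 12996 = 11711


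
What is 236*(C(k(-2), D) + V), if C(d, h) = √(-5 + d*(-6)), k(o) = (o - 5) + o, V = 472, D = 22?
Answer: 113044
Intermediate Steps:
k(o) = -5 + 2*o (k(o) = (-5 + o) + o = -5 + 2*o)
C(d, h) = √(-5 - 6*d)
236*(C(k(-2), D) + V) = 236*(√(-5 - 6*(-5 + 2*(-2))) + 472) = 236*(√(-5 - 6*(-5 - 4)) + 472) = 236*(√(-5 - 6*(-9)) + 472) = 236*(√(-5 + 54) + 472) = 236*(√49 + 472) = 236*(7 + 472) = 236*479 = 113044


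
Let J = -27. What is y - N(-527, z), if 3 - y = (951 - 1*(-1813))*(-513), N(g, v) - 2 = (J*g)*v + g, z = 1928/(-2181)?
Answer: 1040364924/727 ≈ 1.4310e+6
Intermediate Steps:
z = -1928/2181 (z = 1928*(-1/2181) = -1928/2181 ≈ -0.88400)
N(g, v) = 2 + g - 27*g*v (N(g, v) = 2 + ((-27*g)*v + g) = 2 + (-27*g*v + g) = 2 + (g - 27*g*v) = 2 + g - 27*g*v)
y = 1417935 (y = 3 - (951 - 1*(-1813))*(-513) = 3 - (951 + 1813)*(-513) = 3 - 2764*(-513) = 3 - 1*(-1417932) = 3 + 1417932 = 1417935)
y - N(-527, z) = 1417935 - (2 - 527 - 27*(-527)*(-1928/2181)) = 1417935 - (2 - 527 - 9144504/727) = 1417935 - 1*(-9526179/727) = 1417935 + 9526179/727 = 1040364924/727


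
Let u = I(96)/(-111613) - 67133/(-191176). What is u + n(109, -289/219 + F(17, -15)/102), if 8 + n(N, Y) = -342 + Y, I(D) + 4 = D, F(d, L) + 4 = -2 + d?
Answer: -27872559532587961/79440357204024 ≈ -350.86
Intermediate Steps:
F(d, L) = -6 + d (F(d, L) = -4 + (-2 + d) = -6 + d)
I(D) = -4 + D
u = 7475327337/21337726888 (u = (-4 + 96)/(-111613) - 67133/(-191176) = 92*(-1/111613) - 67133*(-1/191176) = -92/111613 + 67133/191176 = 7475327337/21337726888 ≈ 0.35033)
n(N, Y) = -350 + Y (n(N, Y) = -8 + (-342 + Y) = -350 + Y)
u + n(109, -289/219 + F(17, -15)/102) = 7475327337/21337726888 + (-350 + (-289/219 + (-6 + 17)/102)) = 7475327337/21337726888 + (-350 + (-289*1/219 + 11*(1/102))) = 7475327337/21337726888 + (-350 + (-289/219 + 11/102)) = 7475327337/21337726888 + (-350 - 9023/7446) = 7475327337/21337726888 - 2615123/7446 = -27872559532587961/79440357204024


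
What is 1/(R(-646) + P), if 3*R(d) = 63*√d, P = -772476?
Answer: -128746/99453242577 - 7*I*√646/198906485154 ≈ -1.2945e-6 - 8.9447e-10*I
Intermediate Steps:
R(d) = 21*√d (R(d) = (63*√d)/3 = 21*√d)
1/(R(-646) + P) = 1/(21*√(-646) - 772476) = 1/(21*(I*√646) - 772476) = 1/(21*I*√646 - 772476) = 1/(-772476 + 21*I*√646)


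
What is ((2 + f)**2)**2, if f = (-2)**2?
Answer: 1296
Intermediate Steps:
f = 4
((2 + f)**2)**2 = ((2 + 4)**2)**2 = (6**2)**2 = 36**2 = 1296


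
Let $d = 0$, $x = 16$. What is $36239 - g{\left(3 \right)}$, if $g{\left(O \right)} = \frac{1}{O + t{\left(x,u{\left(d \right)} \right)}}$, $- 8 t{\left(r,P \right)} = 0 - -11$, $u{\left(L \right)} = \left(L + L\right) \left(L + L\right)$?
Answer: $\frac{471099}{13} \approx 36238.0$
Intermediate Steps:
$u{\left(L \right)} = 4 L^{2}$ ($u{\left(L \right)} = 2 L 2 L = 4 L^{2}$)
$t{\left(r,P \right)} = - \frac{11}{8}$ ($t{\left(r,P \right)} = - \frac{0 - -11}{8} = - \frac{0 + 11}{8} = \left(- \frac{1}{8}\right) 11 = - \frac{11}{8}$)
$g{\left(O \right)} = \frac{1}{- \frac{11}{8} + O}$ ($g{\left(O \right)} = \frac{1}{O - \frac{11}{8}} = \frac{1}{- \frac{11}{8} + O}$)
$36239 - g{\left(3 \right)} = 36239 - \frac{8}{-11 + 8 \cdot 3} = 36239 - \frac{8}{-11 + 24} = 36239 - \frac{8}{13} = \frac{471099}{13}$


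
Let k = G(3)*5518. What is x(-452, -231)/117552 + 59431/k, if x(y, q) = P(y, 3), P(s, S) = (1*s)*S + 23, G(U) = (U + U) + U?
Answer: 37204481/31386384 ≈ 1.1854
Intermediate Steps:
G(U) = 3*U (G(U) = 2*U + U = 3*U)
P(s, S) = 23 + S*s (P(s, S) = s*S + 23 = S*s + 23 = 23 + S*s)
k = 49662 (k = (3*3)*5518 = 9*5518 = 49662)
x(y, q) = 23 + 3*y
x(-452, -231)/117552 + 59431/k = (23 + 3*(-452))/117552 + 59431/49662 = (23 - 1356)*(1/117552) + 59431*(1/49662) = -1333*1/117552 + 59431/49662 = -43/3792 + 59431/49662 = 37204481/31386384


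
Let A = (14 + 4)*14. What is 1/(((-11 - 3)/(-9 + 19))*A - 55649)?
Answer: -5/280009 ≈ -1.7857e-5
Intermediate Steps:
A = 252 (A = 18*14 = 252)
1/(((-11 - 3)/(-9 + 19))*A - 55649) = 1/(((-11 - 3)/(-9 + 19))*252 - 55649) = 1/(-14/10*252 - 55649) = 1/(-14*⅒*252 - 55649) = 1/(-7/5*252 - 55649) = 1/(-1764/5 - 55649) = 1/(-280009/5) = -5/280009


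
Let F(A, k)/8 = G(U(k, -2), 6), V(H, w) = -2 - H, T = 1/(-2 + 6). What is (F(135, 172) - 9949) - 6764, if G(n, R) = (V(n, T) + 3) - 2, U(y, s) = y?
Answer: -18097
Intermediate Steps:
T = ¼ (T = 1/4 = ¼ ≈ 0.25000)
G(n, R) = -1 - n (G(n, R) = ((-2 - n) + 3) - 2 = (1 - n) - 2 = -1 - n)
F(A, k) = -8 - 8*k (F(A, k) = 8*(-1 - k) = -8 - 8*k)
(F(135, 172) - 9949) - 6764 = ((-8 - 8*172) - 9949) - 6764 = ((-8 - 1376) - 9949) - 6764 = (-1384 - 9949) - 6764 = -11333 - 6764 = -18097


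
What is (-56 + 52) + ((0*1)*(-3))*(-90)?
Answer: -4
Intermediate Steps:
(-56 + 52) + ((0*1)*(-3))*(-90) = -4 + (0*(-3))*(-90) = -4 + 0*(-90) = -4 + 0 = -4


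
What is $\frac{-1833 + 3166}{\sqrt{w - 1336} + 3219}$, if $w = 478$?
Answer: $\frac{1430309}{3454273} - \frac{1333 i \sqrt{858}}{10362819} \approx 0.41407 - 0.0037679 i$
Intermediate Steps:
$\frac{-1833 + 3166}{\sqrt{w - 1336} + 3219} = \frac{-1833 + 3166}{\sqrt{478 - 1336} + 3219} = \frac{1333}{\sqrt{-858} + 3219} = \frac{1333}{i \sqrt{858} + 3219} = \frac{1333}{3219 + i \sqrt{858}}$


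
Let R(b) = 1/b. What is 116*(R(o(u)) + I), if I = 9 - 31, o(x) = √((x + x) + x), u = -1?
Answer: -2552 - 116*I*√3/3 ≈ -2552.0 - 66.973*I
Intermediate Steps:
o(x) = √3*√x (o(x) = √(2*x + x) = √(3*x) = √3*√x)
I = -22
116*(R(o(u)) + I) = 116*(1/(√3*√(-1)) - 22) = 116*(1/(√3*I) - 22) = 116*(1/(I*√3) - 22) = 116*(-I*√3/3 - 22) = 116*(-22 - I*√3/3) = -2552 - 116*I*√3/3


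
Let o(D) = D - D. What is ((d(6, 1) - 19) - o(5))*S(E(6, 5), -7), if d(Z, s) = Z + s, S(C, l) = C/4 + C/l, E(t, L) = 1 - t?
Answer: 45/7 ≈ 6.4286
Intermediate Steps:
S(C, l) = C/4 + C/l (S(C, l) = C*(¼) + C/l = C/4 + C/l)
o(D) = 0
((d(6, 1) - 19) - o(5))*S(E(6, 5), -7) = (((6 + 1) - 19) - 1*0)*((1 - 1*6)/4 + (1 - 1*6)/(-7)) = ((7 - 19) + 0)*((1 - 6)/4 + (1 - 6)*(-⅐)) = (-12 + 0)*((¼)*(-5) - 5*(-⅐)) = -12*(-5/4 + 5/7) = -12*(-15/28) = 45/7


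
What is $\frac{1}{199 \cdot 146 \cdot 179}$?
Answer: $\frac{1}{5200666} \approx 1.9228 \cdot 10^{-7}$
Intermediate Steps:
$\frac{1}{199 \cdot 146 \cdot 179} = \frac{1}{29054 \cdot 179} = \frac{1}{5200666}$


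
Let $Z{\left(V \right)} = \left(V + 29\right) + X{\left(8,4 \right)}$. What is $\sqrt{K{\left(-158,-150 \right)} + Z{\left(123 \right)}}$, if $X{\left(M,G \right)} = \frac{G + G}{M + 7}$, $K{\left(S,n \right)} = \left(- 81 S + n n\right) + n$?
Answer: $\frac{2 \sqrt{1985655}}{15} \approx 187.88$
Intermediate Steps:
$K{\left(S,n \right)} = n + n^{2} - 81 S$ ($K{\left(S,n \right)} = \left(- 81 S + n^{2}\right) + n = \left(n^{2} - 81 S\right) + n = n + n^{2} - 81 S$)
$X{\left(M,G \right)} = \frac{2 G}{7 + M}$
$Z{\left(V \right)} = \frac{443}{15} + V$ ($Z{\left(V \right)} = \left(V + 29\right) + 2 \cdot 4 \frac{1}{7 + 8} = \left(29 + V\right) + 2 \cdot 4 \cdot \frac{1}{15} = \left(29 + V\right) + \frac{8}{15} = \frac{443}{15} + V$)
$\sqrt{K{\left(-158,-150 \right)} + Z{\left(123 \right)}} = \sqrt{\left(-150 + \left(-150\right)^{2} - -12798\right) + \left(\frac{443}{15} + 123\right)} = \sqrt{\left(-150 + 22500 + 12798\right) + \frac{2288}{15}} = \sqrt{35148 + \frac{2288}{15}} = \sqrt{\frac{529508}{15}} = \frac{2 \sqrt{1985655}}{15}$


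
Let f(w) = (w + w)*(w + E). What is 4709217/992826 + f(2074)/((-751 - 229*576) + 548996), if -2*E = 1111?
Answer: 2738063656195/137784723222 ≈ 19.872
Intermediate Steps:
E = -1111/2 (E = -½*1111 = -1111/2 ≈ -555.50)
f(w) = 2*w*(-1111/2 + w) (f(w) = (w + w)*(w - 1111/2) = (2*w)*(-1111/2 + w) = 2*w*(-1111/2 + w))
4709217/992826 + f(2074)/((-751 - 229*576) + 548996) = 4709217/992826 + (2074*(-1111 + 2*2074))/((-751 - 229*576) + 548996) = 4709217*(1/992826) + (2074*(-1111 + 4148))/((-751 - 131904) + 548996) = 1569739/330942 + (2074*3037)/(-132655 + 548996) = 1569739/330942 + 6298738/416341 = 2738063656195/137784723222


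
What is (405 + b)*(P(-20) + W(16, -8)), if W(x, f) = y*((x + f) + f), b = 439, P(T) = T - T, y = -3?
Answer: 0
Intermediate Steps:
P(T) = 0
W(x, f) = -6*f - 3*x (W(x, f) = -3*((x + f) + f) = -3*((f + x) + f) = -3*(x + 2*f) = -6*f - 3*x)
(405 + b)*(P(-20) + W(16, -8)) = (405 + 439)*(0 + (-6*(-8) - 3*16)) = 844*(0 + (48 - 48)) = 844*(0 + 0) = 844*0 = 0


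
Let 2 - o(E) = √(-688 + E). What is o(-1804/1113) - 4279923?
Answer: -4279921 - 2*I*√213570231/1113 ≈ -4.2799e+6 - 26.261*I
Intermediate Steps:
o(E) = 2 - √(-688 + E)
o(-1804/1113) - 4279923 = (2 - √(-688 - 1804/1113)) - 4279923 = (2 - √(-767548/1113)) - 4279923 = (2 - 2*I*√213570231/1113) - 4279923 = -4279921 - 2*I*√213570231/1113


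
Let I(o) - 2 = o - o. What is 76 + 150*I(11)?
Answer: 376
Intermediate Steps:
I(o) = 2 (I(o) = 2 + (o - o) = 2 + 0 = 2)
76 + 150*I(11) = 76 + 150*2 = 76 + 300 = 376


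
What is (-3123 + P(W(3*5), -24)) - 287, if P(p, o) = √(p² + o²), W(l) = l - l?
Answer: -3386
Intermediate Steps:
W(l) = 0
P(p, o) = √(o² + p²)
(-3123 + P(W(3*5), -24)) - 287 = (-3123 + √((-24)² + 0²)) - 287 = (-3123 + √(576 + 0)) - 287 = (-3123 + √576) - 287 = (-3123 + 24) - 287 = -3099 - 287 = -3386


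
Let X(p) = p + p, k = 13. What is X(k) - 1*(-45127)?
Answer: 45153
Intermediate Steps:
X(p) = 2*p
X(k) - 1*(-45127) = 2*13 - 1*(-45127) = 26 + 45127 = 45153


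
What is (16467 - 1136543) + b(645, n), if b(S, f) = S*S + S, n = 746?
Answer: -703406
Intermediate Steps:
b(S, f) = S + S**2 (b(S, f) = S**2 + S = S + S**2)
(16467 - 1136543) + b(645, n) = (16467 - 1136543) + 645*(1 + 645) = -1120076 + 645*646 = -1120076 + 416670 = -703406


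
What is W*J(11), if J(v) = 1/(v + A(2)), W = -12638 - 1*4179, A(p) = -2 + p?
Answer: -16817/11 ≈ -1528.8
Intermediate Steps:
W = -16817 (W = -12638 - 4179 = -16817)
J(v) = 1/v (J(v) = 1/(v + (-2 + 2)) = 1/(v + 0) = 1/v)
W*J(11) = -16817/11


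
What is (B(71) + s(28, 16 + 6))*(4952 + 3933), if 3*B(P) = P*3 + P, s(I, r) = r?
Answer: 3109750/3 ≈ 1.0366e+6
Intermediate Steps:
B(P) = 4*P/3 (B(P) = (P*3 + P)/3 = (3*P + P)/3 = (4*P)/3 = 4*P/3)
(B(71) + s(28, 16 + 6))*(4952 + 3933) = ((4/3)*71 + (16 + 6))*(4952 + 3933) = (284/3 + 22)*8885 = (350/3)*8885 = 3109750/3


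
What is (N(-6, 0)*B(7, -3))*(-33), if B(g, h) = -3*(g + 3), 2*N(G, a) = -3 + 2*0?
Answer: -1485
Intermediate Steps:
N(G, a) = -3/2 (N(G, a) = (-3 + 2*0)/2 = (-3 + 0)/2 = (½)*(-3) = -3/2)
B(g, h) = -9 - 3*g (B(g, h) = -3*(3 + g) = -9 - 3*g)
(N(-6, 0)*B(7, -3))*(-33) = -3*(-9 - 3*7)/2*(-33) = -3*(-9 - 21)/2*(-33) = -3/2*(-30)*(-33) = 45*(-33) = -1485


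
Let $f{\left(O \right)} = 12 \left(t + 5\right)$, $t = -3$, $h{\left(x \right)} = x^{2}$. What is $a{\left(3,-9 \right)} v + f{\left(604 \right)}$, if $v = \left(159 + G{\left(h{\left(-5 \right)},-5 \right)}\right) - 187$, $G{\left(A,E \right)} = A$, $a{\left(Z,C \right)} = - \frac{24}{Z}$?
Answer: $48$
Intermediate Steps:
$f{\left(O \right)} = 24$ ($f{\left(O \right)} = 12 \left(-3 + 5\right) = 12 \cdot 2 = 24$)
$v = -3$ ($v = \left(159 + \left(-5\right)^{2}\right) - 187 = \left(159 + 25\right) - 187 = 184 - 187 = -3$)
$a{\left(3,-9 \right)} v + f{\left(604 \right)} = - \frac{24}{3} \left(-3\right) + 24 = \left(-24\right) \frac{1}{3} \left(-3\right) + 24 = \left(-8\right) \left(-3\right) + 24 = 24 + 24 = 48$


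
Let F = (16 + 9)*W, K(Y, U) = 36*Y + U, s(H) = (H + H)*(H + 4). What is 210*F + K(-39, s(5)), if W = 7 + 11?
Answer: 93186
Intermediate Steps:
W = 18
s(H) = 2*H*(4 + H) (s(H) = (2*H)*(4 + H) = 2*H*(4 + H))
K(Y, U) = U + 36*Y
F = 450 (F = (16 + 9)*18 = 25*18 = 450)
210*F + K(-39, s(5)) = 210*450 + (2*5*(4 + 5) + 36*(-39)) = 94500 + (2*5*9 - 1404) = 94500 + (90 - 1404) = 94500 - 1314 = 93186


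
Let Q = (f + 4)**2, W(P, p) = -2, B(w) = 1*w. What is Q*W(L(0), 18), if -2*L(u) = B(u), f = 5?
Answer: -162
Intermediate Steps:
B(w) = w
L(u) = -u/2
Q = 81 (Q = (5 + 4)**2 = 9**2 = 81)
Q*W(L(0), 18) = 81*(-2) = -162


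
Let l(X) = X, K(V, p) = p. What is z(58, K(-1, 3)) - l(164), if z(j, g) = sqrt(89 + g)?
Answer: -164 + 2*sqrt(23) ≈ -154.41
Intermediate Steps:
z(58, K(-1, 3)) - l(164) = sqrt(89 + 3) - 1*164 = sqrt(92) - 164 = 2*sqrt(23) - 164 = -164 + 2*sqrt(23)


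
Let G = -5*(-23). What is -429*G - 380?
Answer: -49715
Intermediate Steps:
G = 115
-429*G - 380 = -429*115 - 380 = -49335 - 380 = -49715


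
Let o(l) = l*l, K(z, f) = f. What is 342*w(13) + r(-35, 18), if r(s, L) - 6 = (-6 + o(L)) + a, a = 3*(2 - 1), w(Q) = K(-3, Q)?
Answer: 4773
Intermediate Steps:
o(l) = l²
w(Q) = Q
a = 3 (a = 3*1 = 3)
r(s, L) = 3 + L² (r(s, L) = 6 + ((-6 + L²) + 3) = 6 + (-3 + L²) = 3 + L²)
342*w(13) + r(-35, 18) = 342*13 + (3 + 18²) = 4446 + (3 + 324) = 4446 + 327 = 4773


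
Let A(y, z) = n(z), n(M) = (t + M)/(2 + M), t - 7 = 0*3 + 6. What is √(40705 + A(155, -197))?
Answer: √1547843505/195 ≈ 201.76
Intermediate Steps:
t = 13 (t = 7 + (0*3 + 6) = 7 + (0 + 6) = 7 + 6 = 13)
n(M) = (13 + M)/(2 + M)
A(y, z) = (13 + z)/(2 + z)
√(40705 + A(155, -197)) = √(40705 + (13 - 197)/(2 - 197)) = √(40705 - 184/(-195)) = √(40705 - 1/195*(-184)) = √(40705 + 184/195) = √(7937659/195) = √1547843505/195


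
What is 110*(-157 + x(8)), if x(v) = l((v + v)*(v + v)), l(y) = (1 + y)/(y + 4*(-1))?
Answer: -2161885/126 ≈ -17158.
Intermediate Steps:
l(y) = (1 + y)/(-4 + y) (l(y) = (1 + y)/(y - 4) = (1 + y)/(-4 + y))
x(v) = (1 + 4*v²)/(-4 + 4*v²) (x(v) = (1 + (v + v)*(v + v))/(-4 + (v + v)*(v + v)) = (1 + (2*v)*(2*v))/(-4 + (2*v)*(2*v)) = (1 + 4*v²)/(-4 + 4*v²))
110*(-157 + x(8)) = 110*(-157 + (¼ + 8²)/(-1 + 8²)) = 110*(-157 + (¼ + 64)/(-1 + 64)) = 110*(-157 + (257/4)/63) = 110*(-157 + (1/63)*(257/4)) = 110*(-157 + 257/252) = 110*(-39307/252) = -2161885/126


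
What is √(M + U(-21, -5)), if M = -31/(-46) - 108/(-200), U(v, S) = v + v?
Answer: 2*I*√134849/115 ≈ 6.3864*I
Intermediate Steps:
U(v, S) = 2*v
M = 698/575 (M = -31*(-1/46) - 108*(-1/200) = 31/46 + 27/50 = 698/575 ≈ 1.2139)
√(M + U(-21, -5)) = √(698/575 + 2*(-21)) = √(698/575 - 42) = √(-23452/575) = 2*I*√134849/115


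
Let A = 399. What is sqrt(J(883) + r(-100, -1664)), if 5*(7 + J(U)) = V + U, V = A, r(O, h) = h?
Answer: I*sqrt(35365)/5 ≈ 37.611*I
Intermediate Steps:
V = 399
J(U) = 364/5 + U/5 (J(U) = -7 + (399 + U)/5 = -7 + (399/5 + U/5) = 364/5 + U/5)
sqrt(J(883) + r(-100, -1664)) = sqrt((364/5 + (1/5)*883) - 1664) = sqrt((364/5 + 883/5) - 1664) = sqrt(1247/5 - 1664) = sqrt(-7073/5) = I*sqrt(35365)/5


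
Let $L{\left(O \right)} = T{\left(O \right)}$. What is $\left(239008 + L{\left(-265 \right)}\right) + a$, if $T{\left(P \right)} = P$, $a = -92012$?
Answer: $146731$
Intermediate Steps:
$L{\left(O \right)} = O$
$\left(239008 + L{\left(-265 \right)}\right) + a = \left(239008 - 265\right) - 92012 = 238743 - 92012 = 146731$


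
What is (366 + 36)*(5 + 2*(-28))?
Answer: -20502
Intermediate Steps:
(366 + 36)*(5 + 2*(-28)) = 402*(5 - 56) = 402*(-51) = -20502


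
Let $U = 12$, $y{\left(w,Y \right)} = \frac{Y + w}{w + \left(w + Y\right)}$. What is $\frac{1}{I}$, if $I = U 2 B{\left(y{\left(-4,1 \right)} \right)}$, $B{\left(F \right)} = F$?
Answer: $\frac{7}{72} \approx 0.097222$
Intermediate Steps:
$y{\left(w,Y \right)} = \frac{Y + w}{Y + 2 w}$ ($y{\left(w,Y \right)} = \frac{Y + w}{w + \left(Y + w\right)} = \frac{Y + w}{Y + 2 w}$)
$I = \frac{72}{7}$ ($I = 12 \cdot 2 \frac{1 - 4}{1 + 2 \left(-4\right)} = 24 \frac{1}{1 - 8} \left(-3\right) = 24 \frac{1}{-7} \left(-3\right) = 24 \left(\left(- \frac{1}{7}\right) \left(-3\right)\right) = 24 \cdot \frac{3}{7} = \frac{72}{7} \approx 10.286$)
$\frac{1}{I} = \frac{1}{\frac{72}{7}} = \frac{7}{72}$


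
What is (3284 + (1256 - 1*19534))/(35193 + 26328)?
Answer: -4998/20507 ≈ -0.24372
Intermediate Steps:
(3284 + (1256 - 1*19534))/(35193 + 26328) = (3284 + (1256 - 19534))/61521 = (3284 - 18278)*(1/61521) = -14994*1/61521 = -4998/20507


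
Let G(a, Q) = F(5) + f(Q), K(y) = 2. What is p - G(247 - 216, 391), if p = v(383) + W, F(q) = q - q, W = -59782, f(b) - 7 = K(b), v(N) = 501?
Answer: -59290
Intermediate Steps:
f(b) = 9 (f(b) = 7 + 2 = 9)
F(q) = 0
G(a, Q) = 9 (G(a, Q) = 0 + 9 = 9)
p = -59281 (p = 501 - 59782 = -59281)
p - G(247 - 216, 391) = -59281 - 1*9 = -59281 - 9 = -59290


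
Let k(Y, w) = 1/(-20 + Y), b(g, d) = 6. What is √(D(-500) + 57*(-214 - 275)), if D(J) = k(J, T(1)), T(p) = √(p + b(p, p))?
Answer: I*√1884214930/260 ≈ 166.95*I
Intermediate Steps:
T(p) = √(6 + p) (T(p) = √(p + 6) = √(6 + p))
D(J) = 1/(-20 + J)
√(D(-500) + 57*(-214 - 275)) = √(1/(-20 - 500) + 57*(-214 - 275)) = √(1/(-520) + 57*(-489)) = √(-1/520 - 27873) = √(-14493961/520) = I*√1884214930/260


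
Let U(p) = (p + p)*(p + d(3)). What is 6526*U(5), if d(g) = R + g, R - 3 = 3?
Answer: 913640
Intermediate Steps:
R = 6 (R = 3 + 3 = 6)
d(g) = 6 + g
U(p) = 2*p*(9 + p) (U(p) = (p + p)*(p + (6 + 3)) = (2*p)*(p + 9) = (2*p)*(9 + p) = 2*p*(9 + p))
6526*U(5) = 6526*(2*5*(9 + 5)) = 6526*(2*5*14) = 6526*140 = 913640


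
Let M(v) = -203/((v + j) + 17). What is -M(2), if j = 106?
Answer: 203/125 ≈ 1.6240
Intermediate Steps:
M(v) = -203/(123 + v) (M(v) = -203/((v + 106) + 17) = -203/((106 + v) + 17) = -203/(123 + v))
-M(2) = -(-203)/(123 + 2) = -(-203)/125 = -1*(-203/125) = 203/125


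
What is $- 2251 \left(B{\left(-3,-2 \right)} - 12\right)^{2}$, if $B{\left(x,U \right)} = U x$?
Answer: $-81036$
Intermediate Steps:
$- 2251 \left(B{\left(-3,-2 \right)} - 12\right)^{2} = - 2251 \left(\left(-2\right) \left(-3\right) - 12\right)^{2} = - 2251 \left(6 - 12\right)^{2} = - 2251 \left(-6\right)^{2} = \left(-2251\right) 36 = -81036$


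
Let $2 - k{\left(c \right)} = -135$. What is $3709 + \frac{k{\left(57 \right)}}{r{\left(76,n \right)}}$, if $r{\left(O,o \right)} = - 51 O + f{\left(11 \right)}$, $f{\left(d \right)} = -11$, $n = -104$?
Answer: $\frac{14416746}{3887} \approx 3709.0$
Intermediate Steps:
$r{\left(O,o \right)} = -11 - 51 O$ ($r{\left(O,o \right)} = - 51 O - 11 = -11 - 51 O$)
$k{\left(c \right)} = 137$ ($k{\left(c \right)} = 2 - -135 = 2 + 135 = 137$)
$3709 + \frac{k{\left(57 \right)}}{r{\left(76,n \right)}} = 3709 + \frac{137}{-11 - 3876} = 3709 + \frac{137}{-3887} = 3709 + 137 \left(- \frac{1}{3887}\right) = 3709 - \frac{137}{3887} = \frac{14416746}{3887}$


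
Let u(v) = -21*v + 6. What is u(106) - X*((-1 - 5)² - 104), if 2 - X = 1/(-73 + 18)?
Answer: -114552/55 ≈ -2082.8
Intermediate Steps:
X = 111/55 (X = 2 - 1/(-73 + 18) = 2 - 1/(-55) = 2 - 1*(-1/55) = 2 + 1/55 = 111/55 ≈ 2.0182)
u(v) = 6 - 21*v
u(106) - X*((-1 - 5)² - 104) = (6 - 21*106) - 111*((-1 - 5)² - 104)/55 = (6 - 2226) - 111*((-6)² - 104)/55 = -2220 - 111*(36 - 104)/55 = -2220 - 111*(-68)/55 = -2220 - 1*(-7548/55) = -2220 + 7548/55 = -114552/55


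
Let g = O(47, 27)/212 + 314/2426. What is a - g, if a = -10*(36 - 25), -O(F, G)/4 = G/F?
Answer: -332732466/3021583 ≈ -110.12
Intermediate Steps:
O(F, G) = -4*G/F
g = 358336/3021583 (g = -4*27/47/212 + 314/2426 = -4*27*1/47*(1/212) + 314*(1/2426) = -108/47*1/212 + 157/1213 = -27/2491 + 157/1213 = 358336/3021583 ≈ 0.11859)
a = -110 (a = -10*11 = -110)
a - g = -110 - 1*358336/3021583 = -110 - 358336/3021583 = -332732466/3021583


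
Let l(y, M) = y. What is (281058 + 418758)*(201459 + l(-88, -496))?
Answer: 140922647736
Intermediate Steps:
(281058 + 418758)*(201459 + l(-88, -496)) = (281058 + 418758)*(201459 - 88) = 699816*201371 = 140922647736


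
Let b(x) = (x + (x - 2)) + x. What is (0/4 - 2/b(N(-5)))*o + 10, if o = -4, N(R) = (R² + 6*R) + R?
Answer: 39/4 ≈ 9.7500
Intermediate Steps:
N(R) = R² + 7*R
b(x) = -2 + 3*x (b(x) = (x + (-2 + x)) + x = (-2 + 2*x) + x = -2 + 3*x)
(0/4 - 2/b(N(-5)))*o + 10 = (0/4 - 2/(-2 + 3*(-5*(7 - 5))))*(-4) + 10 = (0*(¼) - 2/(-2 + 3*(-5*2)))*(-4) + 10 = (0 - 2/(-2 + 3*(-10)))*(-4) + 10 = (0 - 2/(-2 - 30))*(-4) + 10 = (0 - 2/(-32))*(-4) + 10 = (0 - 2*(-1/32))*(-4) + 10 = (0 + 1/16)*(-4) + 10 = (1/16)*(-4) + 10 = -¼ + 10 = 39/4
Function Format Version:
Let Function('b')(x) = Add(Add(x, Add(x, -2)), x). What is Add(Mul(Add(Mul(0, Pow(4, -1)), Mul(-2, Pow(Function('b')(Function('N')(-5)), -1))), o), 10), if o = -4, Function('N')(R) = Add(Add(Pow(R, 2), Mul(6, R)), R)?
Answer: Rational(39, 4) ≈ 9.7500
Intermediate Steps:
Function('N')(R) = Add(Pow(R, 2), Mul(7, R))
Function('b')(x) = Add(-2, Mul(3, x)) (Function('b')(x) = Add(Add(x, Add(-2, x)), x) = Add(Add(-2, Mul(2, x)), x) = Add(-2, Mul(3, x)))
Add(Mul(Add(Mul(0, Pow(4, -1)), Mul(-2, Pow(Function('b')(Function('N')(-5)), -1))), o), 10) = Add(Mul(Add(Mul(0, Pow(4, -1)), Mul(-2, Pow(Add(-2, Mul(3, Mul(-5, Add(7, -5)))), -1))), -4), 10) = Add(Mul(Add(Mul(0, Rational(1, 4)), Mul(-2, Pow(Add(-2, Mul(3, Mul(-5, 2))), -1))), -4), 10) = Add(Mul(Add(0, Mul(-2, Pow(Add(-2, Mul(3, -10)), -1))), -4), 10) = Add(Mul(Add(0, Mul(-2, Pow(Add(-2, -30), -1))), -4), 10) = Add(Mul(Add(0, Mul(-2, Pow(-32, -1))), -4), 10) = Add(Mul(Add(0, Mul(-2, Rational(-1, 32))), -4), 10) = Add(Mul(Add(0, Rational(1, 16)), -4), 10) = Add(Mul(Rational(1, 16), -4), 10) = Add(Rational(-1, 4), 10) = Rational(39, 4)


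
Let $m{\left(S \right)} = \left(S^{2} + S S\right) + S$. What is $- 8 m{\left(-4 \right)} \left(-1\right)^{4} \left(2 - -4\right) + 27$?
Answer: $-1317$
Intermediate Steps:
$m{\left(S \right)} = S + 2 S^{2}$ ($m{\left(S \right)} = \left(S^{2} + S^{2}\right) + S = 2 S^{2} + S = S + 2 S^{2}$)
$- 8 m{\left(-4 \right)} \left(-1\right)^{4} \left(2 - -4\right) + 27 = - 8 - 4 \left(1 + 2 \left(-4\right)\right) \left(-1\right)^{4} \left(2 - -4\right) + 27 = - 8 - 4 \left(1 - 8\right) 1 \left(2 + 4\right) + 27 = - 8 \left(-4\right) \left(-7\right) 1 \cdot 6 + 27 = - 8 \cdot 28 \cdot 1 \cdot 6 + 27 = - 8 \cdot 28 \cdot 6 + 27 = \left(-8\right) 168 + 27 = -1344 + 27 = -1317$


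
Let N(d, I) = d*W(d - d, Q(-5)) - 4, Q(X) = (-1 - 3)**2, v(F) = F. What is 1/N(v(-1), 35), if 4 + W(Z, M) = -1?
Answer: 1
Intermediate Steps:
Q(X) = 16 (Q(X) = (-4)**2 = 16)
W(Z, M) = -5 (W(Z, M) = -4 - 1 = -5)
N(d, I) = -4 - 5*d (N(d, I) = d*(-5) - 4 = -5*d - 4 = -4 - 5*d)
1/N(v(-1), 35) = 1/(-4 - 5*(-1)) = 1/(-4 + 5) = 1/1 = 1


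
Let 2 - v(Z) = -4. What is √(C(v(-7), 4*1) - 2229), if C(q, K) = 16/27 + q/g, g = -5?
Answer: I*√4514955/45 ≈ 47.219*I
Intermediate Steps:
v(Z) = 6 (v(Z) = 2 - 1*(-4) = 2 + 4 = 6)
C(q, K) = 16/27 - q/5 (C(q, K) = 16/27 + q/(-5) = 16*(1/27) + q*(-⅕) = 16/27 - q/5)
√(C(v(-7), 4*1) - 2229) = √((16/27 - ⅕*6) - 2229) = √((16/27 - 6/5) - 2229) = √(-82/135 - 2229) = √(-300997/135) = I*√4514955/45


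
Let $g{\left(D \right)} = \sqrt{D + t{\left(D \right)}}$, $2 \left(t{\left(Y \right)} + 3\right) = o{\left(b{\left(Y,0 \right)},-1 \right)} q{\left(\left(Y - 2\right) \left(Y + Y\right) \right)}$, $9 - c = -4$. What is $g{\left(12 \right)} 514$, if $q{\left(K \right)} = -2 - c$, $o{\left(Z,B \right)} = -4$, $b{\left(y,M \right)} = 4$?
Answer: $514 \sqrt{39} \approx 3209.9$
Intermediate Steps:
$c = 13$ ($c = 9 - -4 = 9 + 4 = 13$)
$q{\left(K \right)} = -15$ ($q{\left(K \right)} = -2 - 13 = -15$)
$t{\left(Y \right)} = 27$ ($t{\left(Y \right)} = -3 + \frac{\left(-4\right) \left(-15\right)}{2} = -3 + \frac{1}{2} \cdot 60 = -3 + 30 = 27$)
$g{\left(D \right)} = \sqrt{27 + D}$ ($g{\left(D \right)} = \sqrt{D + 27} = \sqrt{27 + D}$)
$g{\left(12 \right)} 514 = \sqrt{27 + 12} \cdot 514 = \sqrt{39} \cdot 514 = 514 \sqrt{39}$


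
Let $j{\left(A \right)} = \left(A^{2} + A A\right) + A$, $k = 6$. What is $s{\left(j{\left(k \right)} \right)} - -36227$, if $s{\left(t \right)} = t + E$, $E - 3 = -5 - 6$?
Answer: $36297$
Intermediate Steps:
$j{\left(A \right)} = A + 2 A^{2}$ ($j{\left(A \right)} = \left(A^{2} + A^{2}\right) + A = 2 A^{2} + A = A + 2 A^{2}$)
$E = -8$ ($E = 3 - 11 = -8$)
$s{\left(t \right)} = -8 + t$ ($s{\left(t \right)} = t - 8 = -8 + t$)
$s{\left(j{\left(k \right)} \right)} - -36227 = \left(-8 + 6 \left(1 + 2 \cdot 6\right)\right) - -36227 = \left(-8 + 6 \left(1 + 12\right)\right) + 36227 = \left(-8 + 6 \cdot 13\right) + 36227 = \left(-8 + 78\right) + 36227 = 70 + 36227 = 36297$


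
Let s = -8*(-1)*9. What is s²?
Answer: 5184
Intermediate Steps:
s = 72 (s = 8*9 = 72)
s² = 72² = 5184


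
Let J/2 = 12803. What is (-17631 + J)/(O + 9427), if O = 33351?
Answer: 7975/42778 ≈ 0.18643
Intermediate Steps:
J = 25606 (J = 2*12803 = 25606)
(-17631 + J)/(O + 9427) = (-17631 + 25606)/(33351 + 9427) = 7975/42778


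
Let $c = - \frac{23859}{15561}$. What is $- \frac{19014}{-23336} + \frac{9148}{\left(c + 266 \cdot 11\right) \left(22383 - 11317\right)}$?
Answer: $\frac{266070354383021}{326436543758732} \approx 0.81507$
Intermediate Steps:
$c = - \frac{2651}{1729}$ ($c = \left(-23859\right) \frac{1}{15561} = - \frac{2651}{1729} \approx -1.5333$)
$- \frac{19014}{-23336} + \frac{9148}{\left(c + 266 \cdot 11\right) \left(22383 - 11317\right)} = - \frac{19014}{-23336} + \frac{9148}{\left(- \frac{2651}{1729} + 266 \cdot 11\right) \left(22383 - 11317\right)} = \left(-19014\right) \left(- \frac{1}{23336}\right) + \frac{9148}{\left(- \frac{2651}{1729} + 2926\right) 11066} = \frac{9507}{11668} + \frac{9148}{\frac{5056403}{1729} \cdot 11066} = \frac{9507}{11668} + \frac{9148}{\frac{55954155598}{1729}} = \frac{9507}{11668} + 9148 \cdot \frac{1729}{55954155598} = \frac{9507}{11668} + \frac{7908446}{27977077799} = \frac{266070354383021}{326436543758732}$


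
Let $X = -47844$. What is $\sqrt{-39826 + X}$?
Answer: $i \sqrt{87670} \approx 296.09 i$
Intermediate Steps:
$\sqrt{-39826 + X} = \sqrt{-39826 - 47844} = \sqrt{-87670} = i \sqrt{87670}$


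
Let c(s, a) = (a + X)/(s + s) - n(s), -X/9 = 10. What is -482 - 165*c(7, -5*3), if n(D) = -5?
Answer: -139/2 ≈ -69.500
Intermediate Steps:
X = -90 (X = -9*10 = -90)
c(s, a) = 5 + (-90 + a)/(2*s) (c(s, a) = (a - 90)/(s + s) - 1*(-5) = (-90 + a)/((2*s)) + 5 = (-90 + a)*(1/(2*s)) + 5 = (-90 + a)/(2*s) + 5 = 5 + (-90 + a)/(2*s))
-482 - 165*c(7, -5*3) = -482 - 165*(-90 - 5*3 + 10*7)/(2*7) = -482 - 165*(-90 - 15 + 70)/(2*7) = -482 - 165*(-35)/(2*7) = -482 - 165*(-5/2) = -482 + 825/2 = -139/2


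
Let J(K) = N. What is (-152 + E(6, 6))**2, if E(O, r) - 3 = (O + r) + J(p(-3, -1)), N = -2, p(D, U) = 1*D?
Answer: 19321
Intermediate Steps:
p(D, U) = D
J(K) = -2
E(O, r) = 1 + O + r (E(O, r) = 3 + ((O + r) - 2) = 3 + (-2 + O + r) = 1 + O + r)
(-152 + E(6, 6))**2 = (-152 + (1 + 6 + 6))**2 = (-152 + 13)**2 = (-139)**2 = 19321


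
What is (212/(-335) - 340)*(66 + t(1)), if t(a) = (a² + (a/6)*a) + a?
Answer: -23335904/1005 ≈ -23220.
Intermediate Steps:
t(a) = a + 7*a²/6 (t(a) = (a² + (a*(⅙))*a) + a = (a² + (a/6)*a) + a = (a² + a²/6) + a = 7*a²/6 + a = a + 7*a²/6)
(212/(-335) - 340)*(66 + t(1)) = (212/(-335) - 340)*(66 + (⅙)*1*(6 + 7*1)) = (212*(-1/335) - 340)*(66 + (⅙)*1*(6 + 7)) = (-212/335 - 340)*(66 + (⅙)*1*13) = -114112*(66 + 13/6)/335 = -114112/335*409/6 = -23335904/1005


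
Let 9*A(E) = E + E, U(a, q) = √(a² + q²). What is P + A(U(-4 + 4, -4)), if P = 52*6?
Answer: 2816/9 ≈ 312.89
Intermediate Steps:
A(E) = 2*E/9 (A(E) = (E + E)/9 = (2*E)/9 = 2*E/9)
P = 312
P + A(U(-4 + 4, -4)) = 312 + 2*√((-4 + 4)² + (-4)²)/9 = 312 + 2*√(0² + 16)/9 = 312 + 2*√(0 + 16)/9 = 312 + 2*√16/9 = 312 + (2/9)*4 = 312 + 8/9 = 2816/9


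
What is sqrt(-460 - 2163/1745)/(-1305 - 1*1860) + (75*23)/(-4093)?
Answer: -1725/4093 - I*sqrt(1404485935)/5522925 ≈ -0.42145 - 0.0067856*I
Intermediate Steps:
sqrt(-460 - 2163/1745)/(-1305 - 1*1860) + (75*23)/(-4093) = sqrt(-460 - 2163*1/1745)/(-1305 - 1860) + 1725*(-1/4093) = sqrt(-460 - 2163/1745)/(-3165) - 1725/4093 = sqrt(-804863/1745)*(-1/3165) - 1725/4093 = (I*sqrt(1404485935)/1745)*(-1/3165) - 1725/4093 = -I*sqrt(1404485935)/5522925 - 1725/4093 = -1725/4093 - I*sqrt(1404485935)/5522925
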